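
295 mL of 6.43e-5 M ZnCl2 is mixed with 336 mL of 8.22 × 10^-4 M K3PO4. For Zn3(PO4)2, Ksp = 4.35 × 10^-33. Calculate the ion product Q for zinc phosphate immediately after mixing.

Q = 5.20 × 10^-21

Total volume = 295 + 336 = 631 mL.
[Zn^2+] = 6.43 × 10^-5 × (295/631) = 3.006 × 10^-5 M
[PO4^3-] = 8.22 × 10^-4 × (336/631) = 4.377 x 10^-4 M
Zn3(PO4)2(s) ⇌ 3 Zn^2+(aq) + 2 PO4^3-(aq), so Q = [Zn^2+]^3[PO4^3-]^2
Q = (3.006 × 10^-5)^3(4.377 × 10^-4)^2 = 5.20 × 10^-21
Q > Ksp, so Zn3(PO4)2 will precipitate.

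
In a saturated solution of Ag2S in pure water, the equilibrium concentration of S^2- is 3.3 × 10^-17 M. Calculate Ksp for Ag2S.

Ksp ≈ 1.4 × 10^-49

Ag2S(s) ⇌ 2 Ag^+ + S^2-
Stoichiometry gives [Ag^+] = (2/1)[S^2-] = 6.60 x 10^-17 M.
Ksp = [Ag^+]^2[S^2-]
Ksp = (6.60 × 10^-17)^2 × 3.3 × 10^-17 = 1.4 × 10^-49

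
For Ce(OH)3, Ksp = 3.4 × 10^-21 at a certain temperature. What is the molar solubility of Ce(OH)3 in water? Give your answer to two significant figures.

Ce(OH)3(s) ⇌ Ce^3+ + 3 OH^-
Ksp = [Ce^3+][OH^-]^3
For each mole of Ce(OH)3 that dissolves: [Ce^3+] = s, [OH^-] = 3s.
Substituting: Ksp = s(3s)^3 = 27s^4
s^4 = 3.4 × 10^-21 / 27, so s = 3.3 x 10^-6 M

s = 3.3e-6 M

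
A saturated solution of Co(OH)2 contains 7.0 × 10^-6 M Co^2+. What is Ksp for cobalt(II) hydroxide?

Co(OH)2(s) <=> Co^2+ + 2 OH^-
Stoichiometry gives [OH^-] = (2/1)[Co^2+] = 1.40 × 10^-5 M.
Ksp = [Co^2+][OH^-]^2
Ksp = 7.0 × 10^-6 × (1.40 x 10^-5)^2 = 1.4 x 10^-15

1.4e-15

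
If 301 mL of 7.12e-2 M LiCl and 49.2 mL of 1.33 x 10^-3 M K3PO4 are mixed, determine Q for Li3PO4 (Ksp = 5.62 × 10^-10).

Total volume = 301 + 49.2 = 350.2 mL.
[Li^+] = 7.12 × 10^-2 × (301/350.2) = 6.120 × 10^-2 M
[PO4^3-] = 1.33 x 10^-3 × (49.2/350.2) = 1.869 x 10^-4 M
Li3PO4(s) ⇌ 3 Li^+(aq) + PO4^3-(aq), so Q = [Li^+]^3[PO4^3-]
Q = (6.120 x 10^-2)^3(1.869 × 10^-4) = 4.28 × 10^-8
Q > Ksp, so Li3PO4 will precipitate.

Q ≈ 4.28 x 10^-8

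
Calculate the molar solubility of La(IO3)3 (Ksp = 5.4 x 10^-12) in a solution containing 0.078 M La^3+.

La(IO3)3(s) <=> La^3+ + 3 IO3^-
Ksp = [La^3+][IO3^-]^3
Let s = moles of La(IO3)3 that dissolve per litre. [La^3+] = 0.078 + s ≈ 0.078, [IO3^-] = 3s (Ksp is small, so little additional dissolves).
Ksp ≈ 0.078 × (3s)^3
s = 1.4 x 10^-4 M
Check: s = 1.4 × 10^-4 ≪ 0.078, so the approximation is valid.

1.4 x 10^-4 M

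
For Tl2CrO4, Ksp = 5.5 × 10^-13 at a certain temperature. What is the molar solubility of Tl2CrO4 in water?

s = 5.2 × 10^-5 M

Tl2CrO4(s) <=> 2 Tl^+ + CrO4^2-
Ksp = [Tl^+]^2[CrO4^2-]
With molar solubility s: [Tl^+] = 2s, [CrO4^2-] = s.
Ksp = (2s)^2s = 4s^3
s = (5.5 × 10^-13 / 4)^(1/3) = 5.2 × 10^-5 M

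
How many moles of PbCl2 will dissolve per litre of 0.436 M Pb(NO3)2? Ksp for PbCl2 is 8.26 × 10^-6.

s ≈ 2.18 × 10^-3 M

PbCl2(s) ⇌ Pb^2+ + 2 Cl^-
Ksp = [Pb^2+][Cl^-]^2
Let s be the molar solubility in this solution. [Pb^2+] = 0.436 + s ≈ 0.436, [Cl^-] = 2s (common-ion effect: Pb^2+ is already 0.436 M).
Ksp ≈ 0.436 × (2s)^2
s = 2.18 x 10^-3 M
Check: s = 2.2 × 10^-3 ≪ 0.436, so the approximation is valid.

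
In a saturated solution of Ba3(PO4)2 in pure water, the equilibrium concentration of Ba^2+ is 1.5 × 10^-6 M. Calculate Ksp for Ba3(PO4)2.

3.4 x 10^-30

Ba3(PO4)2(s) <=> 3 Ba^2+ + 2 PO4^3-
Stoichiometry gives [PO4^3-] = (2/3)[Ba^2+] = 1.00 × 10^-6 M.
Ksp = [Ba^2+]^3[PO4^3-]^2
Ksp = (1.5 x 10^-6)^3 × (1.00 x 10^-6)^2 = 3.4 x 10^-30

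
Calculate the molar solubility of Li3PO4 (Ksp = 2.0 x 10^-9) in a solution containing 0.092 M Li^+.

Li3PO4(s) <=> 3 Li^+(aq) + PO4^3-(aq)
Ksp = [Li^+]^3[PO4^3-]
If s mol/L dissolves here, [Li^+] = 0.092 + 3s ≈ 0.092, [PO4^3-] = s (Ksp is small, so little additional dissolves).
Ksp ≈ (0.092)^3 × s
s = 2.6 × 10^-6 M
Check: 3s = 7.7 × 10^-6 ≪ 0.092, so the approximation is valid.

s ≈ 2.6 × 10^-6 M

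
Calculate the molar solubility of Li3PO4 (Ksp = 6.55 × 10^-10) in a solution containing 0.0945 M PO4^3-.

Li3PO4(s) <=> 3 Li^+(aq) + PO4^3-(aq)
Ksp = [Li^+]^3[PO4^3-]
Let s be the molar solubility in this solution. [Li^+] = 3s, [PO4^3-] = 0.0945 + s ≈ 0.0945 (common-ion effect: PO4^3- is already 0.0945 M).
Ksp ≈ (3s)^3 × 0.0945
s = 6.36 × 10^-4 M
Check: s = 6.4 x 10^-4 ≪ 0.0945, so the approximation is valid.

s = 6.36e-4 M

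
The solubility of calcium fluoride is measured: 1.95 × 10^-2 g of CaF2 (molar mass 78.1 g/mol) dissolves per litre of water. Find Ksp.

Ksp = 6.23e-11

Molar solubility s = (1.95 × 10^-2 g/L) / (78.1 g/mol) = 2.497 × 10^-4 M.
CaF2(s) <=> Ca^2+ + 2 F^-
With molar solubility s: [Ca^2+] = s, [F^-] = 2s.
Ksp = [Ca^2+][F^-]^2
So Ksp = s × (2s)^2 = 4s^3
With s = 2.497 × 10^-4: Ksp = 6.23 x 10^-11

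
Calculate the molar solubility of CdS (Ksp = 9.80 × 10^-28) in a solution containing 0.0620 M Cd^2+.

1.58e-26 M

CdS(s) ⇌ Cd^2+(aq) + S^2-(aq)
Ksp = [Cd^2+][S^2-]
Let s be the molar solubility in this solution. [Cd^2+] = 0.0620 + s ≈ 0.0620, [S^2-] = s (since the Cd^2+ already present dominates).
Ksp ≈ 0.0620 × s
s = 1.58 x 10^-26 M
Check: s = 1.6 × 10^-26 ≪ 0.0620, so the approximation is valid.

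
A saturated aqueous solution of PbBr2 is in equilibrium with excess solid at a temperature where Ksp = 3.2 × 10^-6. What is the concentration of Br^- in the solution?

PbBr2(s) ⇌ Pb^2+(aq) + 2 Br^-(aq)
Ksp = [Pb^2+][Br^-]^2
For each mole of PbBr2 that dissolves: [Pb^2+] = s, [Br^-] = 2s.
Ksp = s(2s)^2 = 4s^3
s^3 = 3.2 × 10^-6 / 4, so s = 9.28 × 10^-3 M
[Br^-] = 2s = 1.9 × 10^-2 M

1.9 x 10^-2 M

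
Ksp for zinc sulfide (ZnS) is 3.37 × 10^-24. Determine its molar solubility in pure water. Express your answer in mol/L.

1.84e-12 M

ZnS(s) ⇌ Zn^2+(aq) + S^2-(aq)
Ksp = [Zn^2+][S^2-]
With molar solubility s: [Zn^2+] = s, [S^2-] = s.
Ksp = s × s = s^2
s = √(3.37 × 10^-24) = 1.84 × 10^-12 M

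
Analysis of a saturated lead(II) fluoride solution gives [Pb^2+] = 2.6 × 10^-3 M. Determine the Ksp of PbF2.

7.0e-8

PbF2(s) ⇌ Pb^2+ + 2 F^-
Stoichiometry gives [F^-] = (2/1)[Pb^2+] = 5.20 × 10^-3 M.
Ksp = [Pb^2+][F^-]^2
Ksp = 2.6 x 10^-3 × (5.20 x 10^-3)^2 = 7.0 × 10^-8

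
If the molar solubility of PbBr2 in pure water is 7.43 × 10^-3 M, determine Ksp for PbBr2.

Ksp = 1.64e-6

PbBr2(s) ⇌ Pb^2+(aq) + 2 Br^-(aq)
Let s = molar solubility. Then [Pb^2+] = s and [Br^-] = 2s.
Ksp = [Pb^2+][Br^-]^2
Substituting: Ksp = s(2s)^2 = 4s^3
With s = 7.43 × 10^-3: Ksp = 1.64 x 10^-6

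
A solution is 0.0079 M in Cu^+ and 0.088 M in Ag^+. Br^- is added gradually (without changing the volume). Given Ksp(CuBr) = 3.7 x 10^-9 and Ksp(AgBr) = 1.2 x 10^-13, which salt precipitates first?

AgBr

Each salt begins to precipitate when Q = Ksp, i.e. when [Br^-] reaches its threshold.
For CuBr: 3.7 x 10^-9 = 0.0079 × [Br^-]  ⇒  [Br^-] = 4.7 × 10^-7 M.
For AgBr: 1.2 x 10^-13 = 0.088 × [Br^-]  ⇒  [Br^-] = 1.4 × 10^-12 M.
The salt with the lower threshold [Br^-] precipitates first: AgBr.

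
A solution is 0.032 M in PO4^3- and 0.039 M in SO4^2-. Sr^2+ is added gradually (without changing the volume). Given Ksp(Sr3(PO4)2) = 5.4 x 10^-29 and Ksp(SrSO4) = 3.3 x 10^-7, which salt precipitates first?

Sr3(PO4)2

Precipitation of each salt starts when its ion product equals its Ksp.
For Sr3(PO4)2: 5.4 x 10^-29 = (0.032)^2 × [Sr^2+]^3  ⇒  [Sr^2+] = 3.8 x 10^-9 M.
For SrSO4: 3.3 x 10^-7 = 0.039 × [Sr^2+]  ⇒  [Sr^2+] = 8.5 × 10^-6 M.
The salt with the lower threshold [Sr^2+] precipitates first: Sr3(PO4)2.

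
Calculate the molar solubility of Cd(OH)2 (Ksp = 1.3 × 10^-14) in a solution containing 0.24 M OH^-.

Cd(OH)2(s) ⇌ Cd^2+(aq) + 2 OH^-(aq)
Ksp = [Cd^2+][OH^-]^2
Let s = moles of Cd(OH)2 that dissolve per litre. [Cd^2+] = s, [OH^-] = 0.24 + 2s ≈ 0.24 (Ksp is small, so little additional dissolves).
Ksp ≈ s × (0.24)^2
s = 2.3 × 10^-13 M
Check: 2s = 4.5 × 10^-13 ≪ 0.24, so the approximation is valid.

s = 2.3e-13 M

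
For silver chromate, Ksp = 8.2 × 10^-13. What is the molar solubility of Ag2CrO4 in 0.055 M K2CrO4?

1.9 × 10^-6 M

Ag2CrO4(s) ⇌ 2 Ag^+ + CrO4^2-
Ksp = [Ag^+]^2[CrO4^2-]
Let s = moles of Ag2CrO4 that dissolve per litre. [Ag^+] = 2s, [CrO4^2-] = 0.055 + s ≈ 0.055 (common-ion effect: CrO4^2- is already 0.055 M).
Ksp ≈ (2s)^2 × 0.055
s = 1.9 × 10^-6 M
Check: s = 1.9 × 10^-6 ≪ 0.055, so the approximation is valid.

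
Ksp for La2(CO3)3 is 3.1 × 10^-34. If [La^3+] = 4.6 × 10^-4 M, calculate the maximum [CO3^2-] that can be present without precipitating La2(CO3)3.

1.1 x 10^-9 M

La2(CO3)3(s) ⇌ 2 La^3+(aq) + 3 CO3^2-(aq)
Ksp = [La^3+]^2[CO3^2-]^3
Precipitation begins when Q = Ksp. With [La^3+] = 4.6 × 10^-4 M:
3.1 × 10^-34 = (4.6 × 10^-4)^2 × [CO3^2-]^3
[CO3^2-] = (3.1 × 10^-34 / 2.12 × 10^-7)^(1/3) = 1.1 × 10^-9 M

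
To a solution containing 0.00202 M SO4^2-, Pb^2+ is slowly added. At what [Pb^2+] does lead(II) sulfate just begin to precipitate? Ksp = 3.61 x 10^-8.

PbSO4(s) ⇌ Pb^2+(aq) + SO4^2-(aq)
Ksp = [Pb^2+][SO4^2-]
Precipitation begins when Q = Ksp. With [SO4^2-] = 0.00202 M:
3.61 x 10^-8 = (0.00202) × [Pb^2+]
[Pb^2+] = (3.61 x 10^-8 / 2.02 × 10^-3) = 1.79 x 10^-5 M

[Pb^2+] ≈ 1.79 × 10^-5 M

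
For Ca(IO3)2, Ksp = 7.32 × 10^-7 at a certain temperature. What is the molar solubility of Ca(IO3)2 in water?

Ca(IO3)2(s) ⇌ Ca^2+(aq) + 2 IO3^-(aq)
Ksp = [Ca^2+][IO3^-]^2
For each mole of Ca(IO3)2 that dissolves: [Ca^2+] = s, [IO3^-] = 2s.
So Ksp = s × (2s)^2 = 4s^3
Solving, s = (7.32 × 10^-7/4)^(1/3) = 5.68 × 10^-3 M

s = 5.68 × 10^-3 M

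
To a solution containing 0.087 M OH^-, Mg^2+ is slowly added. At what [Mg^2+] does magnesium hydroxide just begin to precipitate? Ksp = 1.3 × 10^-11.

[Mg^2+] = 1.7 × 10^-9 M

Mg(OH)2(s) ⇌ Mg^2+(aq) + 2 OH^-(aq)
Ksp = [Mg^2+][OH^-]^2
Precipitation begins when Q = Ksp. With [OH^-] = 0.087 M:
1.3 × 10^-11 = (0.087)^2 × [Mg^2+]
[Mg^2+] = (1.3 × 10^-11 / 7.57 x 10^-3) = 1.7 × 10^-9 M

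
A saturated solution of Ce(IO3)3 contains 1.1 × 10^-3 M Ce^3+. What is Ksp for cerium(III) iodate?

Ce(IO3)3(s) ⇌ Ce^3+ + 3 IO3^-
Stoichiometry gives [IO3^-] = (3/1)[Ce^3+] = 3.30 × 10^-3 M.
Ksp = [Ce^3+][IO3^-]^3
Ksp = 1.1 x 10^-3 × (3.30 × 10^-3)^3 = 4.0 × 10^-11

4.0 x 10^-11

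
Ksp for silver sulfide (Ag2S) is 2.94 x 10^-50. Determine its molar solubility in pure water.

Ag2S(s) <=> 2 Ag^+ + S^2-
Ksp = [Ag^+]^2[S^2-]
With molar solubility s: [Ag^+] = 2s, [S^2-] = s.
So Ksp = (2s)^2 × s = 4s^3
Solving, s = (2.94 x 10^-50/4)^(1/3) = 1.94 × 10^-17 M

s = 1.94e-17 M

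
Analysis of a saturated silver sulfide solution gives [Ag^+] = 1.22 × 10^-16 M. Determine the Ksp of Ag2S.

Ag2S(s) ⇌ 2 Ag^+ + S^2-
Stoichiometry gives [S^2-] = (1/2)[Ag^+] = 6.100 x 10^-17 M.
Ksp = [Ag^+]^2[S^2-]
Ksp = (1.22 × 10^-16)^2 × 6.100 × 10^-17 = 9.08 x 10^-49

9.08e-49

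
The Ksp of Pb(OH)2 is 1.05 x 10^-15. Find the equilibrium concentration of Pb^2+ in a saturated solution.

[Pb^2+] = 6.40e-6 M

Pb(OH)2(s) ⇌ Pb^2+(aq) + 2 OH^-(aq)
Ksp = [Pb^2+][OH^-]^2
Let s = molar solubility. Then [Pb^2+] = s and [OH^-] = 2s.
Ksp = s(2s)^2 = 4s^3
Solving, s = (1.05 x 10^-15/4)^(1/3) = 6.403 x 10^-6 M
[Pb^2+] = s = 6.40 × 10^-6 M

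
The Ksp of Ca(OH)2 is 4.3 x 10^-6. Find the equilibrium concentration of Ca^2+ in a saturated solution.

[Ca^2+] ≈ 1.0 × 10^-2 M

Ca(OH)2(s) ⇌ Ca^2+ + 2 OH^-
Ksp = [Ca^2+][OH^-]^2
If s mol/L of Ca(OH)2 dissolves, [Ca^2+] = s and [OH^-] = 2s.
So Ksp = s × (2s)^2 = 4s^3
s = (4.3 x 10^-6 / 4)^(1/3) = 1.02 x 10^-2 M
[Ca^2+] = s = 1.0 × 10^-2 M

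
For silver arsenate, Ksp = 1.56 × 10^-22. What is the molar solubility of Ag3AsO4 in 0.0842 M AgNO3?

Ag3AsO4(s) <=> 3 Ag^+(aq) + AsO4^3-(aq)
Ksp = [Ag^+]^3[AsO4^3-]
Let s = moles of Ag3AsO4 that dissolve per litre. [Ag^+] = 0.0842 + 3s ≈ 0.0842, [AsO4^3-] = s (common-ion effect: Ag^+ is already 0.0842 M).
Ksp ≈ (0.0842)^3 × s
s = 2.61 × 10^-19 M
Check: 3s = 7.8 × 10^-19 ≪ 0.0842, so the approximation is valid.

2.61 x 10^-19 M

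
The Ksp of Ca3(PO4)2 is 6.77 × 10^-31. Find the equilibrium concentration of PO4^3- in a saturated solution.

Ca3(PO4)2(s) ⇌ 3 Ca^2+ + 2 PO4^3-
Ksp = [Ca^2+]^3[PO4^3-]^2
Let s = molar solubility. Then [Ca^2+] = 3s and [PO4^3-] = 2s.
Substituting: Ksp = (3s)^3(2s)^2 = 108s^5
s = (6.77 × 10^-31 / 108)^(1/5) = 3.626 × 10^-7 M
[PO4^3-] = 2s = 7.25 x 10^-7 M

[PO4^3-] ≈ 7.25e-7 M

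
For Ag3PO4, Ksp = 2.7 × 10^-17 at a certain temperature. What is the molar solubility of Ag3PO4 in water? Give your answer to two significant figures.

s = 3.2 x 10^-5 M

Ag3PO4(s) ⇌ 3 Ag^+ + PO4^3-
Ksp = [Ag^+]^3[PO4^3-]
For each mole of Ag3PO4 that dissolves: [Ag^+] = 3s, [PO4^3-] = s.
So Ksp = (3s)^3 × s = 27s^4
s^4 = 2.7 × 10^-17 / 27, so s = 3.2 × 10^-5 M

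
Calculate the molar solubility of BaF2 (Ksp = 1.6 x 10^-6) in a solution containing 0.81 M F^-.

BaF2(s) <=> Ba^2+ + 2 F^-
Ksp = [Ba^2+][F^-]^2
Let s = moles of BaF2 that dissolve per litre. [Ba^2+] = s, [F^-] = 0.81 + 2s ≈ 0.81 (Ksp is small, so little additional dissolves).
Ksp ≈ s × (0.81)^2
s = 2.4 × 10^-6 M
Check: 2s = 4.9 × 10^-6 ≪ 0.81, so the approximation is valid.

2.4 x 10^-6 M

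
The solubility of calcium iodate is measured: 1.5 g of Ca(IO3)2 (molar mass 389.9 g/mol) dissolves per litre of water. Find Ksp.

Ksp ≈ 2.3 × 10^-7

Molar solubility s = (1.5 g/L) / (389.9 g/mol) = 3.85 x 10^-3 M.
Ca(IO3)2(s) ⇌ Ca^2+(aq) + 2 IO3^-(aq)
For each mole of Ca(IO3)2 that dissolves: [Ca^2+] = s, [IO3^-] = 2s.
Ksp = [Ca^2+][IO3^-]^2
So Ksp = s × (2s)^2 = 4s^3
With s = 3.85 x 10^-3: Ksp = 2.3 × 10^-7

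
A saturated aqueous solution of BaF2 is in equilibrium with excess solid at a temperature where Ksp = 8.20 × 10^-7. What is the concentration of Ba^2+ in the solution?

BaF2(s) ⇌ Ba^2+(aq) + 2 F^-(aq)
Ksp = [Ba^2+][F^-]^2
If s mol/L of BaF2 dissolves, [Ba^2+] = s and [F^-] = 2s.
So Ksp = s × (2s)^2 = 4s^3
Solving, s = (8.20 × 10^-7/4)^(1/3) = 5.896 x 10^-3 M
[Ba^2+] = s = 5.90 × 10^-3 M

[Ba^2+] = 5.90 x 10^-3 M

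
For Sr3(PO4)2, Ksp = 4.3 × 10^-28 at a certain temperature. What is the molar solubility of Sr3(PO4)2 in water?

s = 1.3 x 10^-6 M

Sr3(PO4)2(s) ⇌ 3 Sr^2+(aq) + 2 PO4^3-(aq)
Ksp = [Sr^2+]^3[PO4^3-]^2
If s mol/L of Sr3(PO4)2 dissolves, [Sr^2+] = 3s and [PO4^3-] = 2s.
So Ksp = (3s)^3 × (2s)^2 = 108s^5
Solving, s = (4.3 × 10^-28/108)^(1/5) = 1.3 × 10^-6 M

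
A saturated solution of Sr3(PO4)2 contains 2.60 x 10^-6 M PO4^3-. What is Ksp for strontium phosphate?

Sr3(PO4)2(s) ⇌ 3 Sr^2+(aq) + 2 PO4^3-(aq)
Stoichiometry gives [Sr^2+] = (3/2)[PO4^3-] = 3.900 × 10^-6 M.
Ksp = [Sr^2+]^3[PO4^3-]^2
Ksp = (3.900 x 10^-6)^3 × (2.60 × 10^-6)^2 = 4.01 × 10^-28

Ksp ≈ 4.01 x 10^-28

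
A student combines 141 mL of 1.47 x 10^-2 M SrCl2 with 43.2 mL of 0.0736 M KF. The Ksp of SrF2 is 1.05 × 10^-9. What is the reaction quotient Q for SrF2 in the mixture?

Q ≈ 3.35 × 10^-6

Total volume = 141 + 43.2 = 184.2 mL.
[Sr^2+] = 1.47 × 10^-2 × (141/184.2) = 1.125 × 10^-2 M
[F^-] = 7.36 x 10^-2 × (43.2/184.2) = 1.726 x 10^-2 M
SrF2(s) ⇌ Sr^2+ + 2 F^-, so Q = [Sr^2+][F^-]^2
Q = (1.125 × 10^-2)(1.726 × 10^-2)^2 = 3.35 x 10^-6
Q > Ksp, so SrF2 will precipitate.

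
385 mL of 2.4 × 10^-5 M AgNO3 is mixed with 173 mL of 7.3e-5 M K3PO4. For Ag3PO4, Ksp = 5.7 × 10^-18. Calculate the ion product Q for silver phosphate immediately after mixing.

Q ≈ 1.0 × 10^-19

Total volume = 385 + 173 = 558 mL.
[Ag^+] = 2.4 × 10^-5 × (385/558) = 1.66 × 10^-5 M
[PO4^3-] = 7.3 × 10^-5 × (173/558) = 2.26 × 10^-5 M
Ag3PO4(s) ⇌ 3 Ag^+(aq) + PO4^3-(aq), so Q = [Ag^+]^3[PO4^3-]
Q = (1.66 × 10^-5)^3(2.26 x 10^-5) = 1.0 × 10^-19
Q < Ksp, so no precipitate of Ag3PO4 forms.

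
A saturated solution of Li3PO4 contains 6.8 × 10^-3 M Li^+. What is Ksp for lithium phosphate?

7.1e-10

Li3PO4(s) ⇌ 3 Li^+(aq) + PO4^3-(aq)
Stoichiometry gives [PO4^3-] = (1/3)[Li^+] = 2.27 × 10^-3 M.
Ksp = [Li^+]^3[PO4^3-]
Ksp = (6.8 x 10^-3)^3 × 2.27 × 10^-3 = 7.1 × 10^-10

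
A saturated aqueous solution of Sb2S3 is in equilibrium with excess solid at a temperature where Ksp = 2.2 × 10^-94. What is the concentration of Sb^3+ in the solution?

[Sb^3+] = 1.5 × 10^-19 M

Sb2S3(s) <=> 2 Sb^3+(aq) + 3 S^2-(aq)
Ksp = [Sb^3+]^2[S^2-]^3
Let s = molar solubility. Then [Sb^3+] = 2s and [S^2-] = 3s.
So Ksp = (2s)^2 × (3s)^3 = 108s^5
s = (2.2 × 10^-94 / 108)^(1/5) = 7.27 x 10^-20 M
[Sb^3+] = 2s = 1.5 x 10^-19 M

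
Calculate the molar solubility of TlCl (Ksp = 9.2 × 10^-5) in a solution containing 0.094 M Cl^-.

s = 9.8e-4 M

TlCl(s) <=> Tl^+ + Cl^-
Ksp = [Tl^+][Cl^-]
Let s be the molar solubility in this solution. [Tl^+] = s, [Cl^-] = 0.094 + s ≈ 0.094 (since the Cl^- already present dominates).
Ksp ≈ s × 0.094
s = 9.8 x 10^-4 M
Check: s = 9.8 × 10^-4 ≪ 0.094, so the approximation is valid.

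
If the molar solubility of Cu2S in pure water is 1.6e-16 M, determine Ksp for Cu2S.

Cu2S(s) ⇌ 2 Cu^+(aq) + S^2-(aq)
With molar solubility s: [Cu^+] = 2s, [S^2-] = s.
Ksp = [Cu^+]^2[S^2-]
So Ksp = (2s)^2 × s = 4s^3
With s = 1.6 × 10^-16: Ksp = 1.6 × 10^-47

Ksp ≈ 1.6 × 10^-47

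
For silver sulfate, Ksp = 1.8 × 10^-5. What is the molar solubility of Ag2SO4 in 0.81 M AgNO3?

s ≈ 2.7 × 10^-5 M

Ag2SO4(s) <=> 2 Ag^+ + SO4^2-
Ksp = [Ag^+]^2[SO4^2-]
Let s = moles of Ag2SO4 that dissolve per litre. [Ag^+] = 0.81 + 2s ≈ 0.81, [SO4^2-] = s (Ksp is small, so little additional dissolves).
Ksp ≈ (0.81)^2 × s
s = 2.7 × 10^-5 M
Check: 2s = 5.5 x 10^-5 ≪ 0.81, so the approximation is valid.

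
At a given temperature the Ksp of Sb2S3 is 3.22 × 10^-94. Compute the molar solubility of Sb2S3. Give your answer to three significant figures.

Sb2S3(s) <=> 2 Sb^3+ + 3 S^2-
Ksp = [Sb^3+]^2[S^2-]^3
With molar solubility s: [Sb^3+] = 2s, [S^2-] = 3s.
Substituting: Ksp = (2s)^2(3s)^3 = 108s^5
s = (3.22 × 10^-94 / 108)^(1/5) = 7.85 x 10^-20 M

s = 7.85 × 10^-20 M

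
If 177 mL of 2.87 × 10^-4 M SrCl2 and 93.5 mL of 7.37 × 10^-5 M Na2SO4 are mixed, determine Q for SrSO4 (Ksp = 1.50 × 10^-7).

Total volume = 177 + 93.5 = 270.5 mL.
[Sr^2+] = 2.87 × 10^-4 × (177/270.5) = 1.878 × 10^-4 M
[SO4^2-] = 7.37 x 10^-5 × (93.5/270.5) = 2.547 × 10^-5 M
SrSO4(s) ⇌ Sr^2+(aq) + SO4^2-(aq), so Q = [Sr^2+][SO4^2-]
Q = (1.878 × 10^-4)(2.547 × 10^-5) = 4.78 × 10^-9
Q < Ksp, so no precipitate of SrSO4 forms.

4.78 × 10^-9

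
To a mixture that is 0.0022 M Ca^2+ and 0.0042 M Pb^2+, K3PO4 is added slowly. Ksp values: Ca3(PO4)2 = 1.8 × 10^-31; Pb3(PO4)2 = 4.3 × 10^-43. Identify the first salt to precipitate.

Pb3(PO4)2

Each salt begins to precipitate when Q = Ksp, i.e. when [PO4^3-] reaches its threshold.
For Ca3(PO4)2: 1.8 × 10^-31 = (0.0022)^3 × [PO4^3-]^2  ⇒  [PO4^3-] = 4.1 × 10^-12 M.
For Pb3(PO4)2: 4.3 × 10^-43 = (0.0042)^3 × [PO4^3-]^2  ⇒  [PO4^3-] = 2.4 × 10^-18 M.
The salt with the lower threshold [PO4^3-] precipitates first: Pb3(PO4)2.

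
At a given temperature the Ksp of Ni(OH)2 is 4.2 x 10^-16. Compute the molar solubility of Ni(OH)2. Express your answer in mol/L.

s ≈ 4.7e-6 M

Ni(OH)2(s) ⇌ Ni^2+ + 2 OH^-
Ksp = [Ni^2+][OH^-]^2
With molar solubility s: [Ni^2+] = s, [OH^-] = 2s.
Ksp = s(2s)^2 = 4s^3
s = (4.2 x 10^-16 / 4)^(1/3) = 4.7 x 10^-6 M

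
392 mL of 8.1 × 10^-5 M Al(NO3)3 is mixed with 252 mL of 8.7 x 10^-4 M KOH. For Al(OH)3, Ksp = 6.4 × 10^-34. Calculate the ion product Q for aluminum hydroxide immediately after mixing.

Q ≈ 1.9 × 10^-15

Total volume = 392 + 252 = 644 mL.
[Al^3+] = 8.1 x 10^-5 × (392/644) = 4.93 × 10^-5 M
[OH^-] = 8.7 × 10^-4 × (252/644) = 3.40 × 10^-4 M
Al(OH)3(s) ⇌ Al^3+(aq) + 3 OH^-(aq), so Q = [Al^3+][OH^-]^3
Q = (4.93 x 10^-5)(3.40 x 10^-4)^3 = 1.9 × 10^-15
Q > Ksp, so Al(OH)3 will precipitate.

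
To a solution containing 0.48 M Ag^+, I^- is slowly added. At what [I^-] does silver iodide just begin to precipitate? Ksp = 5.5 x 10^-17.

AgI(s) ⇌ Ag^+(aq) + I^-(aq)
Ksp = [Ag^+][I^-]
Precipitation begins when Q = Ksp. With [Ag^+] = 0.48 M:
5.5 x 10^-17 = (0.48) × [I^-]
[I^-] = (5.5 x 10^-17 / 4.8 × 10^-1) = 1.1 × 10^-16 M

[I^-] ≈ 1.1e-16 M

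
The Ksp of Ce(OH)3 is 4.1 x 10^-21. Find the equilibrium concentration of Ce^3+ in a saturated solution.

[Ce^3+] = 3.5e-6 M

Ce(OH)3(s) ⇌ Ce^3+ + 3 OH^-
Ksp = [Ce^3+][OH^-]^3
If s mol/L of Ce(OH)3 dissolves, [Ce^3+] = s and [OH^-] = 3s.
Ksp = s(3s)^3 = 27s^4
Solving, s = (4.1 x 10^-21/27)^(1/4) = 3.51 × 10^-6 M
[Ce^3+] = s = 3.5 × 10^-6 M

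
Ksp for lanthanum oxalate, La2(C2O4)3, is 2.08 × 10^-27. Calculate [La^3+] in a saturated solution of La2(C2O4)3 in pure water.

3.61 x 10^-6 M

La2(C2O4)3(s) <=> 2 La^3+(aq) + 3 C2O4^2-(aq)
Ksp = [La^3+]^2[C2O4^2-]^3
For each mole of La2(C2O4)3 that dissolves: [La^3+] = 2s, [C2O4^2-] = 3s.
Ksp = (2s)^2(3s)^3 = 108s^5
s^5 = 2.08 × 10^-27 / 108, so s = 1.807 × 10^-6 M
[La^3+] = 2s = 3.61 × 10^-6 M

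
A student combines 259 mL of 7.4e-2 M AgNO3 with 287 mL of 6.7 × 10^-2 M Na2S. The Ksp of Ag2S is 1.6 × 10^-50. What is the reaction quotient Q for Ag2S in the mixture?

Total volume = 259 + 287 = 546 mL.
[Ag^+] = 7.4 × 10^-2 × (259/546) = 3.51 x 10^-2 M
[S^2-] = 6.7 × 10^-2 × (287/546) = 3.52 x 10^-2 M
Ag2S(s) <=> 2 Ag^+ + S^2-, so Q = [Ag^+]^2[S^2-]
Q = (3.51 × 10^-2)^2(3.52 × 10^-2) = 4.3 × 10^-5
Q > Ksp, so Ag2S will precipitate.

Q = 4.3 × 10^-5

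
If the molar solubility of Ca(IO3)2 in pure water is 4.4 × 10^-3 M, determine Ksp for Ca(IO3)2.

3.4 × 10^-7

Ca(IO3)2(s) ⇌ Ca^2+ + 2 IO3^-
Let s = molar solubility. Then [Ca^2+] = s and [IO3^-] = 2s.
Ksp = [Ca^2+][IO3^-]^2
So Ksp = s × (2s)^2 = 4s^3
With s = 4.4 × 10^-3: Ksp = 3.4 x 10^-7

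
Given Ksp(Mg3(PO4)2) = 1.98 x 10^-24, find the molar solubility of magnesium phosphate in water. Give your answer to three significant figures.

Mg3(PO4)2(s) ⇌ 3 Mg^2+ + 2 PO4^3-
Ksp = [Mg^2+]^3[PO4^3-]^2
If s mol/L of Mg3(PO4)2 dissolves, [Mg^2+] = 3s and [PO4^3-] = 2s.
Substituting: Ksp = (3s)^3(2s)^2 = 108s^5
Solving, s = (1.98 x 10^-24/108)^(1/5) = 7.12 × 10^-6 M

s ≈ 7.12 × 10^-6 M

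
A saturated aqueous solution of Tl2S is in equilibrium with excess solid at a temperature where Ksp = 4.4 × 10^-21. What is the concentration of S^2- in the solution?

Tl2S(s) ⇌ 2 Tl^+ + S^2-
Ksp = [Tl^+]^2[S^2-]
Let s = molar solubility. Then [Tl^+] = 2s and [S^2-] = s.
So Ksp = (2s)^2 × s = 4s^3
s^3 = 4.4 × 10^-21 / 4, so s = 1.03 × 10^-7 M
[S^2-] = s = 1.0 x 10^-7 M

[S^2-] ≈ 1.0 × 10^-7 M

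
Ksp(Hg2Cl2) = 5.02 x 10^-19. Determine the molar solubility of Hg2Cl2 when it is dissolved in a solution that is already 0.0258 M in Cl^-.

Hg2Cl2(s) ⇌ Hg2^2+ + 2 Cl^-
Ksp = [Hg2^2+][Cl^-]^2
Let s be the molar solubility in this solution. [Hg2^2+] = s, [Cl^-] = 0.0258 + 2s ≈ 0.0258 (since the Cl^- already present dominates).
Ksp ≈ s × (0.0258)^2
s = 7.54 x 10^-16 M
Check: 2s = 1.5 × 10^-15 ≪ 0.0258, so the approximation is valid.

s = 7.54e-16 M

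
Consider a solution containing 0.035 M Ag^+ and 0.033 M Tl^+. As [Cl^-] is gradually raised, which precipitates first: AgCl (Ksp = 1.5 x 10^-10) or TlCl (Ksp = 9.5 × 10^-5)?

AgCl

Precipitation of each salt starts when its ion product equals its Ksp.
For AgCl: 1.5 x 10^-10 = 0.035 × [Cl^-]  ⇒  [Cl^-] = 4.3 × 10^-9 M.
For TlCl: 9.5 × 10^-5 = 0.033 × [Cl^-]  ⇒  [Cl^-] = 2.9 × 10^-3 M.
The salt with the lower threshold [Cl^-] precipitates first: AgCl.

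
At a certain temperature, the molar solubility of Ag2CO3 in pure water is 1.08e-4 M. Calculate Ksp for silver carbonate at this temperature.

Ag2CO3(s) ⇌ 2 Ag^+(aq) + CO3^2-(aq)
Let s = molar solubility. Then [Ag^+] = 2s and [CO3^2-] = s.
Ksp = [Ag^+]^2[CO3^2-]
Ksp = (2s)^2s = 4s^3
With s = 1.08 × 10^-4: Ksp = 5.04 x 10^-12

Ksp ≈ 5.04e-12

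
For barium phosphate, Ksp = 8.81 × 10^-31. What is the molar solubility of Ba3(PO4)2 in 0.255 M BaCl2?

s ≈ 3.64e-15 M

Ba3(PO4)2(s) ⇌ 3 Ba^2+(aq) + 2 PO4^3-(aq)
Ksp = [Ba^2+]^3[PO4^3-]^2
Let s = moles of Ba3(PO4)2 that dissolve per litre. [Ba^2+] = 0.255 + 3s ≈ 0.255, [PO4^3-] = 2s (Ksp is small, so little additional dissolves).
Ksp ≈ (0.255)^3 × (2s)^2
s = 3.64 × 10^-15 M
Check: 3s = 1.1 x 10^-14 ≪ 0.255, so the approximation is valid.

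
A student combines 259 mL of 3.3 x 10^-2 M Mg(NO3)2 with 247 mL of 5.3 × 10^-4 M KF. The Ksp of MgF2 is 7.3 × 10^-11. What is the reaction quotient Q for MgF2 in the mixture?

Total volume = 259 + 247 = 506 mL.
[Mg^2+] = 3.3 x 10^-2 × (259/506) = 1.69 × 10^-2 M
[F^-] = 5.3 x 10^-4 × (247/506) = 2.59 × 10^-4 M
MgF2(s) <=> Mg^2+ + 2 F^-, so Q = [Mg^2+][F^-]^2
Q = (1.69 x 10^-2)(2.59 x 10^-4)^2 = 1.1 x 10^-9
Q > Ksp, so MgF2 will precipitate.

Q ≈ 1.1 x 10^-9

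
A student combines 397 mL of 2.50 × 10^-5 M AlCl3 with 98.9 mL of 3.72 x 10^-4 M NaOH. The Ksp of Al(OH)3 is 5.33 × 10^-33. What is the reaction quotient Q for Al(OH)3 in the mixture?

8.17e-18

Total volume = 397 + 98.9 = 495.9 mL.
[Al^3+] = 2.50 x 10^-5 × (397/495.9) = 2.001 × 10^-5 M
[OH^-] = 3.72 × 10^-4 × (98.9/495.9) = 7.419 × 10^-5 M
Al(OH)3(s) <=> Al^3+(aq) + 3 OH^-(aq), so Q = [Al^3+][OH^-]^3
Q = (2.001 × 10^-5)(7.419 × 10^-5)^3 = 8.17 × 10^-18
Q > Ksp, so Al(OH)3 will precipitate.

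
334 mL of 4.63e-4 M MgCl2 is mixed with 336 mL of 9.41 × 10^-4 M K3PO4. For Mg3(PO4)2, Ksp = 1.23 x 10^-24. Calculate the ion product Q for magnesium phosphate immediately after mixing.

Total volume = 334 + 336 = 670 mL.
[Mg^2+] = 4.63 × 10^-4 × (334/670) = 2.308 x 10^-4 M
[PO4^3-] = 9.41 × 10^-4 × (336/670) = 4.719 × 10^-4 M
Mg3(PO4)2(s) ⇌ 3 Mg^2+ + 2 PO4^3-, so Q = [Mg^2+]^3[PO4^3-]^2
Q = (2.308 × 10^-4)^3(4.719 × 10^-4)^2 = 2.74 x 10^-18
Q > Ksp, so Mg3(PO4)2 will precipitate.

Q ≈ 2.74 × 10^-18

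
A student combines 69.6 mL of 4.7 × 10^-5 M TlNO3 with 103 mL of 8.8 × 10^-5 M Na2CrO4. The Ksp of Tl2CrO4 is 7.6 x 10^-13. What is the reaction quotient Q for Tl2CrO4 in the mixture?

Total volume = 69.6 + 103 = 172.6 mL.
[Tl^+] = 4.7 × 10^-5 × (69.6/172.6) = 1.90 x 10^-5 M
[CrO4^2-] = 8.8 x 10^-5 × (103/172.6) = 5.25 × 10^-5 M
Tl2CrO4(s) ⇌ 2 Tl^+(aq) + CrO4^2-(aq), so Q = [Tl^+]^2[CrO4^2-]
Q = (1.90 × 10^-5)^2(5.25 × 10^-5) = 1.9 × 10^-14
Q < Ksp, so no precipitate of Tl2CrO4 forms.

Q = 1.9 × 10^-14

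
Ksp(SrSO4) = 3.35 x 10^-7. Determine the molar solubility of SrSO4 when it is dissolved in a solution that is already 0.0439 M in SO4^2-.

7.63e-6 M

SrSO4(s) <=> Sr^2+(aq) + SO4^2-(aq)
Ksp = [Sr^2+][SO4^2-]
If s mol/L dissolves here, [Sr^2+] = s, [SO4^2-] = 0.0439 + s ≈ 0.0439 (since the SO4^2- already present dominates).
Ksp ≈ s × 0.0439
s = 7.63 x 10^-6 M
Check: s = 7.6 x 10^-6 ≪ 0.0439, so the approximation is valid.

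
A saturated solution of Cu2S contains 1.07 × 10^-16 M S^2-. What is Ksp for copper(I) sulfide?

Ksp = 4.90e-48

Cu2S(s) <=> 2 Cu^+ + S^2-
Stoichiometry gives [Cu^+] = (2/1)[S^2-] = 2.140 x 10^-16 M.
Ksp = [Cu^+]^2[S^2-]
Ksp = (2.140 × 10^-16)^2 × 1.07 × 10^-16 = 4.90 x 10^-48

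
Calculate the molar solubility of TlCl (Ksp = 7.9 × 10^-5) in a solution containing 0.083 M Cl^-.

9.5 × 10^-4 M

TlCl(s) <=> Tl^+(aq) + Cl^-(aq)
Ksp = [Tl^+][Cl^-]
Let s be the molar solubility in this solution. [Tl^+] = s, [Cl^-] = 0.083 + s ≈ 0.083 (common-ion effect: Cl^- is already 0.083 M).
Ksp ≈ s × 0.083
s = 9.5 × 10^-4 M
Check: s = 9.5 × 10^-4 ≪ 0.083, so the approximation is valid.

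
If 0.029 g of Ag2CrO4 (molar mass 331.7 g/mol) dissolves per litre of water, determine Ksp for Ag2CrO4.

Ksp ≈ 2.7 x 10^-12

Molar solubility s = (2.9 × 10^-2 g/L) / (331.7 g/mol) = 8.74 x 10^-5 M.
Ag2CrO4(s) ⇌ 2 Ag^+(aq) + CrO4^2-(aq)
If s mol/L of Ag2CrO4 dissolves, [Ag^+] = 2s and [CrO4^2-] = s.
Ksp = [Ag^+]^2[CrO4^2-]
Ksp = (2s)^2s = 4s^3
Ksp = 4 × (8.74 × 10^-5)^3 = 2.7 x 10^-12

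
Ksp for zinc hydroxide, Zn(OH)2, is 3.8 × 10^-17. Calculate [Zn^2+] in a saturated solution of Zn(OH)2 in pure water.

[Zn^2+] ≈ 2.1e-6 M

Zn(OH)2(s) <=> Zn^2+(aq) + 2 OH^-(aq)
Ksp = [Zn^2+][OH^-]^2
Let s = molar solubility. Then [Zn^2+] = s and [OH^-] = 2s.
So Ksp = s × (2s)^2 = 4s^3
Solving, s = (3.8 × 10^-17/4)^(1/3) = 2.12 x 10^-6 M
[Zn^2+] = s = 2.1 × 10^-6 M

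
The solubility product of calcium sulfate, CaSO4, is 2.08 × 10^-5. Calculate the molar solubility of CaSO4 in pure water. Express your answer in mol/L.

s ≈ 4.56e-3 M

CaSO4(s) <=> Ca^2+(aq) + SO4^2-(aq)
Ksp = [Ca^2+][SO4^2-]
For each mole of CaSO4 that dissolves: [Ca^2+] = s, [SO4^2-] = s.
Ksp = s^2
s = (2.08 × 10^-5)^(1/2) = 4.56 × 10^-3 M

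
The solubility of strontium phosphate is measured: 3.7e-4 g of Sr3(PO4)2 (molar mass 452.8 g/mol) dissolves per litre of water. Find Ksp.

3.9 x 10^-29

Molar solubility s = (3.7 x 10^-4 g/L) / (452.8 g/mol) = 8.17 x 10^-7 M.
Sr3(PO4)2(s) ⇌ 3 Sr^2+ + 2 PO4^3-
With molar solubility s: [Sr^2+] = 3s, [PO4^3-] = 2s.
Ksp = [Sr^2+]^3[PO4^3-]^2
So Ksp = (3s)^3 × (2s)^2 = 108s^5
With s = 8.17 × 10^-7: Ksp = 3.9 × 10^-29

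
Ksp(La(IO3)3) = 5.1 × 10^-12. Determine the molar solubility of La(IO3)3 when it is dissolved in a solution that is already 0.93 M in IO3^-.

La(IO3)3(s) ⇌ La^3+(aq) + 3 IO3^-(aq)
Ksp = [La^3+][IO3^-]^3
Let s be the molar solubility in this solution. [La^3+] = s, [IO3^-] = 0.93 + 3s ≈ 0.93 (since the IO3^- already present dominates).
Ksp ≈ s × (0.93)^3
s = 6.3 x 10^-12 M
Check: 3s = 1.9 x 10^-11 ≪ 0.93, so the approximation is valid.

s = 6.3 x 10^-12 M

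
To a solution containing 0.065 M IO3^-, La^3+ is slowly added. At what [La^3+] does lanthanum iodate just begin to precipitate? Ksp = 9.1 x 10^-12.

La(IO3)3(s) ⇌ La^3+(aq) + 3 IO3^-(aq)
Ksp = [La^3+][IO3^-]^3
Precipitation begins when Q = Ksp. With [IO3^-] = 0.065 M:
9.1 x 10^-12 = (0.065)^3 × [La^3+]
[La^3+] = (9.1 x 10^-12 / 2.75 × 10^-4) = 3.3 × 10^-8 M

[La^3+] = 3.3e-8 M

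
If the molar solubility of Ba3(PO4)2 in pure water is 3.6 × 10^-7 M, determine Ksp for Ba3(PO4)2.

Ba3(PO4)2(s) ⇌ 3 Ba^2+(aq) + 2 PO4^3-(aq)
For each mole of Ba3(PO4)2 that dissolves: [Ba^2+] = 3s, [PO4^3-] = 2s.
Ksp = [Ba^2+]^3[PO4^3-]^2
Ksp = (3s)^3(2s)^2 = 108s^5
With s = 3.6 x 10^-7: Ksp = 6.5 × 10^-31

Ksp = 6.5 × 10^-31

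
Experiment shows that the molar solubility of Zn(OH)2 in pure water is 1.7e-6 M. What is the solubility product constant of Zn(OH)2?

Ksp ≈ 2.0 × 10^-17

Zn(OH)2(s) <=> Zn^2+ + 2 OH^-
With molar solubility s: [Zn^2+] = s, [OH^-] = 2s.
Ksp = [Zn^2+][OH^-]^2
So Ksp = s × (2s)^2 = 4s^3
Ksp = 4 × (1.7 × 10^-6)^3 = 2.0 × 10^-17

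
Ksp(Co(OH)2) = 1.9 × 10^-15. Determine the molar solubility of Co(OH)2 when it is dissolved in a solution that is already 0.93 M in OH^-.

Co(OH)2(s) <=> Co^2+ + 2 OH^-
Ksp = [Co^2+][OH^-]^2
Let s be the molar solubility in this solution. [Co^2+] = s, [OH^-] = 0.93 + 2s ≈ 0.93 (common-ion effect: OH^- is already 0.93 M).
Ksp ≈ s × (0.93)^2
s = 2.2 x 10^-15 M
Check: 2s = 4.4 × 10^-15 ≪ 0.93, so the approximation is valid.

2.2e-15 M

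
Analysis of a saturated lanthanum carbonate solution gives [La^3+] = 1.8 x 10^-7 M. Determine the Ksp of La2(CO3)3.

Ksp = 6.4 × 10^-34

La2(CO3)3(s) <=> 2 La^3+(aq) + 3 CO3^2-(aq)
Stoichiometry gives [CO3^2-] = (3/2)[La^3+] = 2.70 x 10^-7 M.
Ksp = [La^3+]^2[CO3^2-]^3
Ksp = (1.8 × 10^-7)^2 × (2.70 × 10^-7)^3 = 6.4 × 10^-34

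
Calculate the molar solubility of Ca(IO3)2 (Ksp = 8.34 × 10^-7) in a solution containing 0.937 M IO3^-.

Ca(IO3)2(s) ⇌ Ca^2+(aq) + 2 IO3^-(aq)
Ksp = [Ca^2+][IO3^-]^2
If s mol/L dissolves here, [Ca^2+] = s, [IO3^-] = 0.937 + 2s ≈ 0.937 (since the IO3^- already present dominates).
Ksp ≈ s × (0.937)^2
s = 9.50 x 10^-7 M
Check: 2s = 1.9 × 10^-6 ≪ 0.937, so the approximation is valid.

s = 9.50 × 10^-7 M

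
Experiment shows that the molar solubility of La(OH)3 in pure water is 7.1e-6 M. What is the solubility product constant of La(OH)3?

Ksp ≈ 6.9e-20

La(OH)3(s) <=> La^3+ + 3 OH^-
With molar solubility s: [La^3+] = s, [OH^-] = 3s.
Ksp = [La^3+][OH^-]^3
So Ksp = s × (3s)^3 = 27s^4
With s = 7.1 x 10^-6: Ksp = 6.9 × 10^-20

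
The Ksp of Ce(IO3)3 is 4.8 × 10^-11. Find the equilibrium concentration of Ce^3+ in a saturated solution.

1.2e-3 M

Ce(IO3)3(s) <=> Ce^3+(aq) + 3 IO3^-(aq)
Ksp = [Ce^3+][IO3^-]^3
If s mol/L of Ce(IO3)3 dissolves, [Ce^3+] = s and [IO3^-] = 3s.
Substituting: Ksp = s(3s)^3 = 27s^4
s^4 = 4.8 × 10^-11 / 27, so s = 1.15 × 10^-3 M
[Ce^3+] = s = 1.2 × 10^-3 M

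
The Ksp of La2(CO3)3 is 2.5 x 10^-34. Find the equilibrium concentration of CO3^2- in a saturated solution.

La2(CO3)3(s) <=> 2 La^3+ + 3 CO3^2-
Ksp = [La^3+]^2[CO3^2-]^3
Let s = molar solubility. Then [La^3+] = 2s and [CO3^2-] = 3s.
Ksp = (2s)^2(3s)^3 = 108s^5
s^5 = 2.5 x 10^-34 / 108, so s = 7.46 × 10^-8 M
[CO3^2-] = 3s = 2.2 x 10^-7 M

[CO3^2-] ≈ 2.2 × 10^-7 M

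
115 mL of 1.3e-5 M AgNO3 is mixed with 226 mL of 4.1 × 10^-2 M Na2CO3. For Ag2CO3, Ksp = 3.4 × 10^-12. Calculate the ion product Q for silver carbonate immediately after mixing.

Total volume = 115 + 226 = 341 mL.
[Ag^+] = 1.3 × 10^-5 × (115/341) = 4.38 × 10^-6 M
[CO3^2-] = 4.1 × 10^-2 × (226/341) = 2.72 × 10^-2 M
Ag2CO3(s) <=> 2 Ag^+ + CO3^2-, so Q = [Ag^+]^2[CO3^2-]
Q = (4.38 x 10^-6)^2(2.72 x 10^-2) = 5.2 × 10^-13
Q < Ksp, so no precipitate of Ag2CO3 forms.

Q = 5.2e-13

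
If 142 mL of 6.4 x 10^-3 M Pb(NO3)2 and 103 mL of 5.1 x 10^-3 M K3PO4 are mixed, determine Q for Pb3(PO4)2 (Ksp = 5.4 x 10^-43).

Q = 2.3e-13

Total volume = 142 + 103 = 245 mL.
[Pb^2+] = 6.4 × 10^-3 × (142/245) = 3.71 × 10^-3 M
[PO4^3-] = 5.1 × 10^-3 × (103/245) = 2.14 × 10^-3 M
Pb3(PO4)2(s) <=> 3 Pb^2+(aq) + 2 PO4^3-(aq), so Q = [Pb^2+]^3[PO4^3-]^2
Q = (3.71 × 10^-3)^3(2.14 x 10^-3)^2 = 2.3 × 10^-13
Q > Ksp, so Pb3(PO4)2 will precipitate.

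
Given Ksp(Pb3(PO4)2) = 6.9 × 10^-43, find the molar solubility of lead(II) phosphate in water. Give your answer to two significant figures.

Pb3(PO4)2(s) <=> 3 Pb^2+(aq) + 2 PO4^3-(aq)
Ksp = [Pb^2+]^3[PO4^3-]^2
For each mole of Pb3(PO4)2 that dissolves: [Pb^2+] = 3s, [PO4^3-] = 2s.
Substituting: Ksp = (3s)^3(2s)^2 = 108s^5
s = (6.9 × 10^-43 / 108)^(1/5) = 1.4 × 10^-9 M

s ≈ 1.4e-9 M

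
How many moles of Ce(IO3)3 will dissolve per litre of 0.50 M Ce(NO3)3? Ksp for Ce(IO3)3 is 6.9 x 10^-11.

Ce(IO3)3(s) ⇌ Ce^3+(aq) + 3 IO3^-(aq)
Ksp = [Ce^3+][IO3^-]^3
Let s = moles of Ce(IO3)3 that dissolve per litre. [Ce^3+] = 0.50 + s ≈ 0.50, [IO3^-] = 3s (since Ce^3+ from Ce(NO3)3 dominates).
Ksp ≈ 0.50 × (3s)^3
s = 1.7 × 10^-4 M
Check: s = 1.7 x 10^-4 ≪ 0.50, so the approximation is valid.

s = 1.7 × 10^-4 M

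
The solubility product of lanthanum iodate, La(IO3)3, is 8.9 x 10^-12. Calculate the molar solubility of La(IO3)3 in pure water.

La(IO3)3(s) ⇌ La^3+ + 3 IO3^-
Ksp = [La^3+][IO3^-]^3
With molar solubility s: [La^3+] = s, [IO3^-] = 3s.
Ksp = s(3s)^3 = 27s^4
s = (8.9 x 10^-12 / 27)^(1/4) = 7.6 × 10^-4 M

s ≈ 7.6e-4 M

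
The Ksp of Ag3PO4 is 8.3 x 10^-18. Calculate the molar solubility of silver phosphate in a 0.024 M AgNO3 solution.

Ag3PO4(s) ⇌ 3 Ag^+(aq) + PO4^3-(aq)
Ksp = [Ag^+]^3[PO4^3-]
Let s be the molar solubility in this solution. [Ag^+] = 0.024 + 3s ≈ 0.024, [PO4^3-] = s (since Ag^+ from AgNO3 dominates).
Ksp ≈ (0.024)^3 × s
s = 6.0 × 10^-13 M
Check: 3s = 1.8 × 10^-12 ≪ 0.024, so the approximation is valid.

6.0e-13 M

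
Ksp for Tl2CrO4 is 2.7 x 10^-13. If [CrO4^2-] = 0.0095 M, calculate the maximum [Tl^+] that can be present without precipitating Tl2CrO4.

[Tl^+] ≈ 5.3e-6 M

Tl2CrO4(s) ⇌ 2 Tl^+ + CrO4^2-
Ksp = [Tl^+]^2[CrO4^2-]
Precipitation begins when Q = Ksp. With [CrO4^2-] = 0.0095 M:
2.7 x 10^-13 = (0.0095) × [Tl^+]^2
[Tl^+] = (2.7 x 10^-13 / 9.5 x 10^-3)^(1/2) = 5.3 × 10^-6 M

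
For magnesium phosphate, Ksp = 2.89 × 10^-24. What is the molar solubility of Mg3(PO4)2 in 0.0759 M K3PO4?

s ≈ 2.65e-8 M

Mg3(PO4)2(s) ⇌ 3 Mg^2+ + 2 PO4^3-
Ksp = [Mg^2+]^3[PO4^3-]^2
Let s be the molar solubility in this solution. [Mg^2+] = 3s, [PO4^3-] = 0.0759 + 2s ≈ 0.0759 (common-ion effect: PO4^3- is already 0.0759 M).
Ksp ≈ (3s)^3 × (0.0759)^2
s = 2.65 × 10^-8 M
Check: 2s = 5.3 × 10^-8 ≪ 0.0759, so the approximation is valid.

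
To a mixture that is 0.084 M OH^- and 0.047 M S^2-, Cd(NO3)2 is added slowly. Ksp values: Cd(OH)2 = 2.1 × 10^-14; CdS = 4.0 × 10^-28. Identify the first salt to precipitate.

CdS

Each salt begins to precipitate when Q = Ksp, i.e. when [Cd^2+] reaches its threshold.
For Cd(OH)2: 2.1 × 10^-14 = (0.084)^2 × [Cd^2+]  ⇒  [Cd^2+] = 3.0 x 10^-12 M.
For CdS: 4.0 × 10^-28 = 0.047 × [Cd^2+]  ⇒  [Cd^2+] = 8.5 × 10^-27 M.
The salt with the lower threshold [Cd^2+] precipitates first: CdS.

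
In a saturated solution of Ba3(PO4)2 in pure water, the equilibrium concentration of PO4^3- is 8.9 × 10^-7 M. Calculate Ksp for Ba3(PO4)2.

Ksp = 1.9 × 10^-30

Ba3(PO4)2(s) ⇌ 3 Ba^2+ + 2 PO4^3-
Stoichiometry gives [Ba^2+] = (3/2)[PO4^3-] = 1.34 x 10^-6 M.
Ksp = [Ba^2+]^3[PO4^3-]^2
Ksp = (1.34 × 10^-6)^3 × (8.9 × 10^-7)^2 = 1.9 x 10^-30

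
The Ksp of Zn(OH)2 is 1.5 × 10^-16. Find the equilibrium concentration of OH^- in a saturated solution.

Zn(OH)2(s) <=> Zn^2+ + 2 OH^-
Ksp = [Zn^2+][OH^-]^2
With molar solubility s: [Zn^2+] = s, [OH^-] = 2s.
So Ksp = s × (2s)^2 = 4s^3
Solving, s = (1.5 × 10^-16/4)^(1/3) = 3.35 x 10^-6 M
[OH^-] = 2s = 6.7 × 10^-6 M

[OH^-] = 6.7e-6 M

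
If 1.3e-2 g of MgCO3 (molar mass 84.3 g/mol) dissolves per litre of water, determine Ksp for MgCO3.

Ksp ≈ 2.4e-8

Molar solubility s = (1.3 × 10^-2 g/L) / (84.3 g/mol) = 1.54 × 10^-4 M.
MgCO3(s) <=> Mg^2+ + CO3^2-
Let s = molar solubility. Then [Mg^2+] = s and [CO3^2-] = s.
Ksp = [Mg^2+][CO3^2-]
Ksp = (s)(s) = s^2
Ksp = (1.54 × 10^-4)^2 = 2.4 x 10^-8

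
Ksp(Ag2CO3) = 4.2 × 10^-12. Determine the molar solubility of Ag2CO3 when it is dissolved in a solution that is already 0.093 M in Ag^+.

s ≈ 4.9 × 10^-10 M

Ag2CO3(s) <=> 2 Ag^+(aq) + CO3^2-(aq)
Ksp = [Ag^+]^2[CO3^2-]
Let s = moles of Ag2CO3 that dissolve per litre. [Ag^+] = 0.093 + 2s ≈ 0.093, [CO3^2-] = s (since the Ag^+ already present dominates).
Ksp ≈ (0.093)^2 × s
s = 4.9 × 10^-10 M
Check: 2s = 9.7 × 10^-10 ≪ 0.093, so the approximation is valid.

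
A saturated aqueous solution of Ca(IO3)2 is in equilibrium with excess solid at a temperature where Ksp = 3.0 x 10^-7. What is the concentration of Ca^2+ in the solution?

Ca(IO3)2(s) <=> Ca^2+(aq) + 2 IO3^-(aq)
Ksp = [Ca^2+][IO3^-]^2
If s mol/L of Ca(IO3)2 dissolves, [Ca^2+] = s and [IO3^-] = 2s.
So Ksp = s × (2s)^2 = 4s^3
Solving, s = (3.0 x 10^-7/4)^(1/3) = 4.22 x 10^-3 M
[Ca^2+] = s = 4.2 × 10^-3 M

4.2 × 10^-3 M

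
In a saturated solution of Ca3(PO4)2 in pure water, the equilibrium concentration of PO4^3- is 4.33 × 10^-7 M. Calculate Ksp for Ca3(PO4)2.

Ca3(PO4)2(s) <=> 3 Ca^2+ + 2 PO4^3-
Stoichiometry gives [Ca^2+] = (3/2)[PO4^3-] = 6.495 × 10^-7 M.
Ksp = [Ca^2+]^3[PO4^3-]^2
Ksp = (6.495 × 10^-7)^3 × (4.33 × 10^-7)^2 = 5.14 × 10^-32

Ksp ≈ 5.14 × 10^-32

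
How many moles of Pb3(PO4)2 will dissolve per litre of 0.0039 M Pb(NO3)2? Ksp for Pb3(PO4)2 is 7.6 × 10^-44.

Pb3(PO4)2(s) <=> 3 Pb^2+ + 2 PO4^3-
Ksp = [Pb^2+]^3[PO4^3-]^2
If s mol/L dissolves here, [Pb^2+] = 0.0039 + 3s ≈ 0.0039, [PO4^3-] = 2s (since Pb^2+ from Pb(NO3)2 dominates).
Ksp ≈ (0.0039)^3 × (2s)^2
s = 5.7 × 10^-19 M
Check: 3s = 1.7 × 10^-18 ≪ 0.0039, so the approximation is valid.

s ≈ 5.7 x 10^-19 M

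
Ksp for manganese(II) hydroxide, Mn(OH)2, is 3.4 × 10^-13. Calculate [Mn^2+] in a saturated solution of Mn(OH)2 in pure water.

Mn(OH)2(s) ⇌ Mn^2+ + 2 OH^-
Ksp = [Mn^2+][OH^-]^2
Let s = molar solubility. Then [Mn^2+] = s and [OH^-] = 2s.
Substituting: Ksp = s(2s)^2 = 4s^3
s = (3.4 × 10^-13 / 4)^(1/3) = 4.40 × 10^-5 M
[Mn^2+] = s = 4.4 × 10^-5 M

[Mn^2+] = 4.4e-5 M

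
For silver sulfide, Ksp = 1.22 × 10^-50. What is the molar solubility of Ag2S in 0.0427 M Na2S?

2.67 × 10^-25 M

Ag2S(s) ⇌ 2 Ag^+(aq) + S^2-(aq)
Ksp = [Ag^+]^2[S^2-]
If s mol/L dissolves here, [Ag^+] = 2s, [S^2-] = 0.0427 + s ≈ 0.0427 (common-ion effect: S^2- is already 0.0427 M).
Ksp ≈ (2s)^2 × 0.0427
s = 2.67 x 10^-25 M
Check: s = 2.7 × 10^-25 ≪ 0.0427, so the approximation is valid.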